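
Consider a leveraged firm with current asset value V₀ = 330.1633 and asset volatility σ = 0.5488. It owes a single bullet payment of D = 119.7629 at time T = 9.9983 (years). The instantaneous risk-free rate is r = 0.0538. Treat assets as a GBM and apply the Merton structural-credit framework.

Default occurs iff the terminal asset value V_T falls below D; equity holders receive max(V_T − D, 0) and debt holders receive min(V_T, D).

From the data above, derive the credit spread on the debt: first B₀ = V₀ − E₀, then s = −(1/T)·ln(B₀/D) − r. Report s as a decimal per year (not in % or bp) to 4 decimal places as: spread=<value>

Apply the equity-as-call identities (strike 119.7629, horizon 9.9983 years):
d₁ = [ln(V₀/D) + (r + σ²/2)T] / (σ√T)
   = [ln(330.1633/119.7629) + (0.0538 + 0.5·0.5488²)·9.9983] / (0.5488·√9.9983)
   = [1.014073 + 2.043560] / 1.735310 = 1.762009
d₂ = d₁ − σ√T = 1.762009 − 1.735310 = 0.026699
N(d₁) = 0.960966,  N(d₂) = 0.510650,  e^(−rT) = 0.583968
E₀ = V₀·N(d₁) − D·e^(−rT)·N(d₂)
   = 330.1633·0.960966 − 119.7629·0.583968·0.510650 = 281.562042
B₀ = V₀ − E₀ = 330.1633 − 281.562042 = 48.601258
spread = −(1/T)·ln(B₀/D) − r = −(1/9.9983)·ln(48.601258/119.7629) − 0.0538 = 0.03640179

spread=0.0364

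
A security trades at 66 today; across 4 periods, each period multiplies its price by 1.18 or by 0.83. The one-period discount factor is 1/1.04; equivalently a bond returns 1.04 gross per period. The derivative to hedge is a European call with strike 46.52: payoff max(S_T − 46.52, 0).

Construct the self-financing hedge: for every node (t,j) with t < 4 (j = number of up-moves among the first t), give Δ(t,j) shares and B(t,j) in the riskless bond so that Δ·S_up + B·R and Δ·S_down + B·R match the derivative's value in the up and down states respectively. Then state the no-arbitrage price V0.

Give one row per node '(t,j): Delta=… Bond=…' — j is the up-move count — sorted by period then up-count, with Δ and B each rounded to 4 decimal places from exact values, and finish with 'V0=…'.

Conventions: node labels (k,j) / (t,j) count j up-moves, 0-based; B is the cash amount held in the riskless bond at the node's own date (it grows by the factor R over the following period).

Risk-neutral probability p* = (R−d)/(u−d) = (1.04−0.83)/(1.18−0.83) = 0.6000.
Expiry values: V(4,0)=0.0000, V(4,1)=0.0000, V(4,2)=16.7888, V(4,3)=43.4853, V(4,4)=81.4393
Node (3,0) S=37.7379: V=(p*·0.0000+(1−p*)·0.0000)/1.04=0.0000; Δ=(0.0000−0.0000)/(44.5308−31.3225)=0.0000; B=V−Δ·S=0.0000
Node (3,1) S=53.6515: V=(p*·16.7888+(1−p*)·0.0000)/1.04=9.6859; Δ=(16.7888−0.0000)/(63.3088−44.5308)=0.8941; B=V−Δ·S=-38.2822
Node (3,2) S=76.2757: V=(p*·43.4853+(1−p*)·16.7888)/1.04=31.5449; Δ=(43.4853−16.7888)/(90.0053−63.3088)=1.0000; B=V−Δ·S=-44.7308
Node (3,3) S=108.4401: V=(p*·81.4393+(1−p*)·43.4853)/1.04=63.7093; Δ=(81.4393−43.4853)/(127.9593−90.0053)=1.0000; B=V−Δ·S=-44.7308
Node (2,0) S=45.4674: V=(p*·9.6859+(1−p*)·0.0000)/1.04=5.5880; Δ=(9.6859−0.0000)/(53.6515−37.7379)=0.6087; B=V−Δ·S=-22.0859
Node (2,1) S=64.6404: V=(p*·31.5449+(1−p*)·9.6859)/1.04=21.9243; Δ=(31.5449−9.6859)/(76.2757−53.6515)=0.9662; B=V−Δ·S=-40.5301
Node (2,2) S=91.8984: V=(p*·63.7093+(1−p*)·31.5449)/1.04=48.8880; Δ=(63.7093−31.5449)/(108.4401−76.2757)=1.0000; B=V−Δ·S=-43.0104
Node (1,0) S=54.7800: V=(p*·21.9243+(1−p*)·5.5880)/1.04=14.7979; Δ=(21.9243−5.5880)/(64.6404−45.4674)=0.8520; B=V−Δ·S=-31.8773
Node (1,1) S=77.8800: V=(p*·48.8880+(1−p*)·21.9243)/1.04=36.6371; Δ=(48.8880−21.9243)/(91.8984−64.6404)=0.9892; B=V−Δ·S=-40.4022
Node (0,0) S=66.0000: V=(p*·36.6371+(1−p*)·14.7979)/1.04=26.8283; Δ=(36.6371−14.7979)/(77.8800−54.7800)=0.9454; B=V−Δ·S=-35.5695
As a check, the time-0 holding Δ(0,0)·S0 + B(0,0) comes to 26.8283 — exactly V0.

(0,0): Delta=0.9454 Bond=-35.5695
(1,0): Delta=0.8520 Bond=-31.8773
(1,1): Delta=0.9892 Bond=-40.4022
(2,0): Delta=0.6087 Bond=-22.0859
(2,1): Delta=0.9662 Bond=-40.5301
(2,2): Delta=1.0000 Bond=-43.0104
(3,0): Delta=0.0000 Bond=0.0000
(3,1): Delta=0.8941 Bond=-38.2822
(3,2): Delta=1.0000 Bond=-44.7308
(3,3): Delta=1.0000 Bond=-44.7308
V0=26.8283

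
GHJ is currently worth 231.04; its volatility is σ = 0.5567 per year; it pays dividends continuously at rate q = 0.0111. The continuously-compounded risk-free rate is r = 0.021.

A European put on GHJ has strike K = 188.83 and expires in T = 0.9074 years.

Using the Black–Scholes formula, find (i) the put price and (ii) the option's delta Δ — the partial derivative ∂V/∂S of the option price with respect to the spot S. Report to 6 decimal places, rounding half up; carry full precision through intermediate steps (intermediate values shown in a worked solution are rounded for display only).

σ√T = 0.5567·√0.9074 = 0.530299
d₁ = (ln(S/K) + (r−q+σ²/2)T) / (σ√T) = (ln(231.04/188.83) + (0.021−0.0111+0.5567²/2)·0.9074) / 0.530299 = (0.201744 + 0.149592) / 0.530299 = 0.662523
d₂ = d₁ − σ√T = 0.662523 − 0.530299 = 0.132225
e^{−rT} = 0.981125
e^{−qT} = 0.989978
N(−d₁) = 0.253818,  N(−d₂) = 0.447403
Put price V = K·e^{−rT}·N(−d₂) − S·e^{−qT}·N(−d₁) = 82.888543 − 58.054402 = 24.834141
Δ = −e^{−qT}·N(−d₁) = -0.251274

price = 24.834141
Δ = -0.251274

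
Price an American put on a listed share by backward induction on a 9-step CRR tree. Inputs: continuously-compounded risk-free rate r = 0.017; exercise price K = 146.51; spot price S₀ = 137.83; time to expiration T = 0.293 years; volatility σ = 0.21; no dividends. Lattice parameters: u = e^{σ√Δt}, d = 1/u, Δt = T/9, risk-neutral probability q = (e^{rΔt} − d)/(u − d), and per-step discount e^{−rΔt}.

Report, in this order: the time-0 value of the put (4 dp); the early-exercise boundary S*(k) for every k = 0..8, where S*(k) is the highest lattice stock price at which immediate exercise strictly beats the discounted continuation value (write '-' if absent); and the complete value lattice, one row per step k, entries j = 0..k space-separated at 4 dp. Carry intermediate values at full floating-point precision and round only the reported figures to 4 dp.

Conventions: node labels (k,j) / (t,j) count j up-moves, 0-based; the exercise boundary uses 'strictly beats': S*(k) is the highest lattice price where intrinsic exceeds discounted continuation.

params: Δt=0.03256 u=1.03862 d=0.96282 q=0.49783 e^(-rΔt)=0.99945
t_9 payoffs: 48.5063 40.7908 32.4679 23.4897 13.8048 3.3573 0.0000 0.0000 0.0000 0.0000
t_8: node(8,0) S=101.7884 payoff=44.7216 vs cont=44.6406 → 44.7216 [stop]  node(8,1) S=109.8018 payoff=36.7082 vs cont=36.6271 → 36.7082 [stop]  node(8,2) S=118.4462 payoff=28.0638 vs cont=27.9828 → 28.0638 [stop]  node(8,3) S=127.7710 payoff=18.7390 vs cont=18.6579 → 18.7390 [stop]  node(8,4) S=137.8300 payoff=8.6800 vs cont=8.5989 → 8.6800 [stop]  node(8,5) S=148.6809 payoff=0.0000 vs cont=1.6850 → 1.6850 [wait]  node(8,6) S=160.3860 payoff=0.0000 vs cont=0.0000 → 0.0000 [wait]  node(8,7) S=173.0127 payoff=0.0000 vs cont=0.0000 → 0.0000 [wait]  node(8,8) S=186.6334 payoff=0.0000 vs cont=0.0000 → 0.0000 [wait]  ⇒ S*(8)=137.8300
t_7: node(7,0) S=105.7192 payoff=40.7908 vs cont=40.7097 → 40.7908 [stop]  node(7,1) S=114.0421 payoff=32.4679 vs cont=32.3868 → 32.4679 [stop]  node(7,2) S=123.0203 payoff=23.4897 vs cont=23.4087 → 23.4897 [stop]  node(7,3) S=132.7052 payoff=13.8048 vs cont=13.7237 → 13.8048 [stop]  node(7,4) S=143.1527 payoff=3.3573 vs cont=5.1948 → 5.1948 [wait]  node(7,5) S=154.4226 payoff=0.0000 vs cont=0.8457 → 0.8457 [wait]  node(7,6) S=166.5798 payoff=0.0000 vs cont=0.0000 → 0.0000 [wait]  node(7,7) S=179.6940 payoff=0.0000 vs cont=0.0000 → 0.0000 [wait]  ⇒ S*(7)=132.7052
t_6: node(6,0) S=109.8018 payoff=36.7082 vs cont=36.6271 → 36.7082 [stop]  node(6,1) S=118.4462 payoff=28.0638 vs cont=27.9828 → 28.0638 [stop]  node(6,2) S=127.7710 payoff=18.7390 vs cont=18.6579 → 18.7390 [stop]  node(6,3) S=137.8300 payoff=8.6800 vs cont=9.5132 → 9.5132 [wait]  node(6,4) S=148.6809 payoff=0.0000 vs cont=3.0280 → 3.0280 [wait]  node(6,5) S=160.3860 payoff=0.0000 vs cont=0.4244 → 0.4244 [wait]  node(6,6) S=173.0127 payoff=0.0000 vs cont=0.0000 → 0.0000 [wait]  ⇒ S*(6)=127.7710
t_5: node(5,0) S=114.0421 payoff=32.4679 vs cont=32.3868 → 32.4679 [stop]  node(5,1) S=123.0203 payoff=23.4897 vs cont=23.4087 → 23.4897 [stop]  node(5,2) S=132.7052 payoff=13.8048 vs cont=14.1383 → 14.1383 [wait]  node(5,3) S=143.1527 payoff=3.3573 vs cont=6.2812 → 6.2812 [wait]  node(5,4) S=154.4226 payoff=0.0000 vs cont=1.7309 → 1.7309 [wait]  node(5,5) S=166.5798 payoff=0.0000 vs cont=0.2130 → 0.2130 [wait]  ⇒ S*(5)=123.0203
t_4: node(4,0) S=118.4462 payoff=28.0638 vs cont=27.9828 → 28.0638 [stop]  node(4,1) S=127.7710 payoff=18.7390 vs cont=18.8238 → 18.8238 [wait]  node(4,2) S=137.8300 payoff=8.6800 vs cont=10.2211 → 10.2211 [wait]  node(4,3) S=148.6809 payoff=0.0000 vs cont=4.0137 → 4.0137 [wait]  node(4,4) S=160.3860 payoff=0.0000 vs cont=0.9747 → 0.9747 [wait]  ⇒ S*(4)=118.4462
t_3: node(3,0) S=123.0203 payoff=23.4897 vs cont=23.4509 → 23.4897 [stop]  node(3,1) S=132.7052 payoff=13.8048 vs cont=14.5331 → 14.5331 [wait]  node(3,2) S=143.1527 payoff=3.3573 vs cont=7.1269 → 7.1269 [wait]  node(3,3) S=154.4226 payoff=0.0000 vs cont=2.4994 → 2.4994 [wait]  ⇒ S*(3)=123.0203
t_2: node(2,0) S=127.7710 payoff=18.7390 vs cont=19.0203 → 19.0203 [wait]  node(2,1) S=137.8300 payoff=8.6800 vs cont=10.8400 → 10.8400 [wait]  node(2,2) S=148.6809 payoff=0.0000 vs cont=4.8205 → 4.8205 [wait]  ⇒ S*(2)=-
t_1: node(1,0) S=132.7052 payoff=13.8048 vs cont=14.9396 → 14.9396 [wait]  node(1,1) S=143.1527 payoff=3.3573 vs cont=7.8390 → 7.8390 [wait]  ⇒ S*(1)=-
t_0: node(0,0) S=137.8300 payoff=8.6800 vs cont=11.3984 → 11.3984 [wait]  ⇒ S*(0)=-

price = 11.3984
boundary = - - - 123.0203 118.4462 123.0203 127.7710 132.7052 137.8300
tree:
11.3984
14.9396 7.8390
19.0203 10.8400 4.8205
23.4897 14.5331 7.1269 2.4994
28.0638 18.8238 10.2211 4.0137 0.9747
32.4679 23.4897 14.1383 6.2812 1.7309 0.2130
36.7082 28.0638 18.7390 9.5132 3.0280 0.4244 0.0000
40.7908 32.4679 23.4897 13.8048 5.1948 0.8457 0.0000 0.0000
44.7216 36.7082 28.0638 18.7390 8.6800 1.6850 0.0000 0.0000 0.0000
48.5063 40.7908 32.4679 23.4897 13.8048 3.3573 0.0000 0.0000 0.0000 0.0000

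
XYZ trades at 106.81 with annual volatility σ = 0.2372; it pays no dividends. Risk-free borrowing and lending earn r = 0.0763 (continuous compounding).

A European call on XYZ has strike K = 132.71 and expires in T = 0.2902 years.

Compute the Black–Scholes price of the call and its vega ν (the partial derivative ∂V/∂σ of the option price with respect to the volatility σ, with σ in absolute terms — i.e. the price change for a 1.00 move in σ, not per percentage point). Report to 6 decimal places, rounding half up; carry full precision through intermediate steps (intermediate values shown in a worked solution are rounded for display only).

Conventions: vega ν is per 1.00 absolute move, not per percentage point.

σ√T = 0.2372·√0.2902 = 0.127780
d₁ = (ln(S/K) + (r+σ²/2)T) / (σ√T) = (ln(106.81/132.71) + (0.0763+0.2372²/2)·0.2902) / 0.127780 = (-0.217115 + 0.030306) / 0.127780 = -1.461953
d₂ = d₁ − σ√T = -1.461953 − 0.127780 = -1.589733
e^{−rT} = 0.978101
N(d₁) = 0.071877,  N(d₂) = 0.055947
Call price V = S·N(d₁) − K·e^{−rT}·N(d₂) = 7.677184 − 7.262193 = 0.414991
φ(d₁) = (1/√(2π))·e^{−d₁²/2} = 0.137025
ν = S·φ(d₁)·√T = 7.884249

price = 0.414991
ν = 7.884249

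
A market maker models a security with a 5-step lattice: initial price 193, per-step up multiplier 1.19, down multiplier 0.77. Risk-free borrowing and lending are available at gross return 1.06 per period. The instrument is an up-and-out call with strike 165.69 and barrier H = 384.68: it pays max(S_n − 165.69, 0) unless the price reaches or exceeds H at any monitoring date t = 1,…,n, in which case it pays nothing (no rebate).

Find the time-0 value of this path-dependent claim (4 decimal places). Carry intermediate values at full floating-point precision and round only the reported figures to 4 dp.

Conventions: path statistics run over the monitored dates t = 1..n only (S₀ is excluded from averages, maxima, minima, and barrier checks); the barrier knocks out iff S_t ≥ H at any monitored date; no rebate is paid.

Risk-neutral up-probability p* = (R−d)/(u−d) = (1.06−0.77)/(1.19−0.77) = 0.6905; the claim prices as the p*-weighted sum of path payoffs discounted by R^5.
Enumerate all 2^5 = 32 price paths (U = up ×1.19, D = down ×0.77); each path with k up-moves has probability p*^k·(1−p*)^(5−k).
DDDDD: M=148.6100, payoff=0.0000, prob=0.002841
UDDDD: M=229.6700, payoff=0.0000, prob=0.006338
DUDDD: M=176.8459, payoff=0.0000, prob=0.006338
UUDDD: M=273.3073, payoff=0.0000, prob=0.014138
DDUDD: M=148.6100, payoff=0.0000, prob=0.006338
UDUDD: M=229.6700, payoff=0.0000, prob=0.014138
DUUDD: M=210.4466, payoff=0.0000, prob=0.014138
UUUDD: M=325.2357, payoff=27.1422, prob=0.031538
DDDUD: M=148.6100, payoff=0.0000, prob=0.006338
UDDUD: M=229.6700, payoff=0.0000, prob=0.014138
DUDUD: M=176.8459, payoff=0.0000, prob=0.014138
UUDUD: M=273.3073, payoff=27.1422, prob=0.031538
DDUUD: M=162.0439, payoff=0.0000, prob=0.014138
UDUUD: M=250.4315, payoff=27.1422, prob=0.031538
DUUUD: M=250.4315, payoff=27.1422, prob=0.031538
UUUUD: M=387.0305, payoff=0.0000, prob=0.070354
DDDDU: M=148.6100, payoff=0.0000, prob=0.006338
UDDDU: M=229.6700, payoff=0.0000, prob=0.014138
DUDDU: M=176.8459, payoff=0.0000, prob=0.014138
UUDDU: M=273.3073, payoff=27.1422, prob=0.031538
DDUDU: M=148.6100, payoff=0.0000, prob=0.014138
UDUDU: M=229.6700, payoff=27.1422, prob=0.031538
DUUDU: M=210.4466, payoff=27.1422, prob=0.031538
UUUDU: M=325.2357, payoff=132.3235, prob=0.070354
DDDUU: M=148.6100, payoff=0.0000, prob=0.014138
UDDUU: M=229.6700, payoff=27.1422, prob=0.031538
DUDUU: M=192.8322, payoff=27.1422, prob=0.031538
UUDUU: M=298.0135, payoff=132.3235, prob=0.070354
DDUUU: M=192.8322, payoff=27.1422, prob=0.031538
UDUUU: M=298.0135, payoff=132.3235, prob=0.070354
DUUUU: M=298.0135, payoff=132.3235, prob=0.070354
UUUUU: M=460.5663, payoff=0.0000, prob=0.156944
Price = Σ prob·payoff / R^5 = 45.798068 / 1.338226 = 34.2230

price = 34.2230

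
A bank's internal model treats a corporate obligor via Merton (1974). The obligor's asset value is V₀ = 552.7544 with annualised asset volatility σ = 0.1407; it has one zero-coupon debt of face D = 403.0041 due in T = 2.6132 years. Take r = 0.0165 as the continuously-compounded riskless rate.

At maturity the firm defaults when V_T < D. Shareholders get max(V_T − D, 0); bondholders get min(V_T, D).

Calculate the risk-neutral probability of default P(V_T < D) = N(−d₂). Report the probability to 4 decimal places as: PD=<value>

Equity is a call on the firm's assets struck at D = 403.0041:
d₁ = [ln(V₀/D) + (r + σ²/2)T] / (σ√T)
   = [ln(552.7544/403.0041) + (0.0165 + 0.5·0.1407²)·2.6132] / (0.1407·√2.6132)
   = [0.315967 + 0.068984] / 0.227447 = 1.692486
d₂ = d₁ − σ√T = 1.692486 − 0.227447 = 1.465038
risk-neutral PD = N(−d₂) = N(-1.465038) = 0.071455

PD=0.0715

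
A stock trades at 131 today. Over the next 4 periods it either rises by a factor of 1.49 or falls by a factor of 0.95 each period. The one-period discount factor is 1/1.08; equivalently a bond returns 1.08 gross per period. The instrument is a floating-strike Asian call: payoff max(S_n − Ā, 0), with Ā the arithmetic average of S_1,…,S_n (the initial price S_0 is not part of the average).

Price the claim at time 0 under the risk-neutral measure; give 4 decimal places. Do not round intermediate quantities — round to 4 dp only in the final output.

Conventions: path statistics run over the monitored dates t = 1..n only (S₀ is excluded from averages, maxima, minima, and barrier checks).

price = 17.0405

No-arbitrage gives p* = (R−d)/(u−d) = 0.2407: enumerate every path, weight its payoff by its p*-probability, and discount by R^4.
Enumerate all 2^4 = 16 price paths (U = up ×1.49, D = down ×0.95); each path with k up-moves has probability p*^k·(1−p*)^(4−k).
DDDD: Ā=115.4235, payoff=0.0000, prob=0.332323
UDDD: Ā=181.0326, payoff=0.0000, prob=0.105371
DUDD: Ā=163.3476, payoff=4.0034, prob=0.105371
UUDD: Ā=256.1979, payoff=6.2790, prob=0.033410
DDUD: Ā=146.5469, payoff=20.8042, prob=0.105371
UDUD: Ā=229.8472, payoff=32.6297, prob=0.033410
DUUD: Ā=212.1622, payoff=50.3147, prob=0.033410
UUUD: Ā=332.7597, payoff=78.9146, prob=0.010593
DDDU: Ā=130.5862, payoff=36.7649, prob=0.105371
UDDU: Ā=204.8141, payoff=57.6628, prob=0.033410
DUDU: Ā=187.1291, payoff=75.3478, prob=0.033410
UUDU: Ā=293.4972, payoff=118.1771, prob=0.010593
DDUU: Ā=170.3283, payoff=92.1485, prob=0.033410
UDUU: Ā=267.1465, payoff=144.5277, prob=0.010593
DUUU: Ā=249.4615, payoff=162.2127, prob=0.010593
UUUU: Ā=391.2607, payoff=254.4178, prob=0.003359
Price = Σ prob·payoff / R^4 = 23.183421 / 1.360489 = 17.0405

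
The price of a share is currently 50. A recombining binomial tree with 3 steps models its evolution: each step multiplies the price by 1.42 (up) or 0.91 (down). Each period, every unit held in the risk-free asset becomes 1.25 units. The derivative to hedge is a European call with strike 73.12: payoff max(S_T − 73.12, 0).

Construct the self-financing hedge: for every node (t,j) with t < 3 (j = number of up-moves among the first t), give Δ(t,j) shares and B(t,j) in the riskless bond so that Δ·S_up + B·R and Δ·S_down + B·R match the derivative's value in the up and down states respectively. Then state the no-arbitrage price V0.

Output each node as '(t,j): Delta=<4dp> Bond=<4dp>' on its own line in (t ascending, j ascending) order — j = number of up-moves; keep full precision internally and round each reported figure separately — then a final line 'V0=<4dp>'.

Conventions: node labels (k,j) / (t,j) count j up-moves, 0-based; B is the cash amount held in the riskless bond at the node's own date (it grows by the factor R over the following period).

(0,0): Delta=0.7813 Bond=-24.2017
(1,0): Delta=0.4281 Bond=-14.1803
(1,1): Delta=0.8945 Bond=-38.2880
(2,0): Delta=0.0000 Bond=0.0000
(2,1): Delta=0.5653 Bond=-26.5880
(2,2): Delta=1.0000 Bond=-58.4960
V0=14.8645

Since d<R<u, set p* = (R−d)/(u−d) = 0.6667; price each node as the discounted p*-expectation of its children.
Payoffs at expiry: V(3,0)=0.0000, V(3,1)=0.0000, V(3,2)=18.6262, V(3,3)=70.0444
Node (2,0) S=41.4050: V=(p*·0.0000+(1−p*)·0.0000)/1.25=0.0000; Δ=(0.0000−0.0000)/(58.7951−37.6786)=0.0000; B=V−Δ·S=0.0000
Node (2,1) S=64.6100: V=(p*·18.6262+(1−p*)·0.0000)/1.25=9.9340; Δ=(18.6262−0.0000)/(91.7462−58.7951)=0.5653; B=V−Δ·S=-26.5880
Node (2,2) S=100.8200: V=(p*·70.0444+(1−p*)·18.6262)/1.25=42.3240; Δ=(70.0444−18.6262)/(143.1644−91.7462)=1.0000; B=V−Δ·S=-58.4960
Node (1,0) S=45.5000: V=(p*·9.9340+(1−p*)·0.0000)/1.25=5.2981; Δ=(9.9340−0.0000)/(64.6100−41.4050)=0.4281; B=V−Δ·S=-14.1803
Node (1,1) S=71.0000: V=(p*·42.3240+(1−p*)·9.9340)/1.25=25.2219; Δ=(42.3240−9.9340)/(100.8200−64.6100)=0.8945; B=V−Δ·S=-38.2880
Node (0,0) S=50.0000: V=(p*·25.2219+(1−p*)·5.2981)/1.25=14.8645; Δ=(25.2219−5.2981)/(71.0000−45.5000)=0.7813; B=V−Δ·S=-24.2017
Sanity check at the root: Δ(0,0)·S0 + B(0,0) reproduces V0 = 14.8645.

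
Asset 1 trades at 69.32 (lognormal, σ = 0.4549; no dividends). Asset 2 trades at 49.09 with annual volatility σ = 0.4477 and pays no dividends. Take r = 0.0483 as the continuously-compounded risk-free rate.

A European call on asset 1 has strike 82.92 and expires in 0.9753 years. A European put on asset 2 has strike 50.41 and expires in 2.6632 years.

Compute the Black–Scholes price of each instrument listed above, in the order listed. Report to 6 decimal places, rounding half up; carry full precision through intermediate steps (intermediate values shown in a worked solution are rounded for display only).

price(asset 1 call K=82.92) = 8.852479
price(asset 2 put K=50.41) = 11.058910

[asset 1 call K=82.92]
σ√T = 0.4549·√0.9753 = 0.449247
d₁ = (ln(S/K) + (r+σ²/2)T) / (σ√T) = (ln(69.32/82.92) + (0.0483+0.4549²/2)·0.9753) / 0.449247 = (-0.179143 + 0.148018) / 0.449247 = -0.069281
d₂ = d₁ − σ√T = -0.069281 − 0.449247 = -0.518528
e^{−rT} = 0.953985
N(d₁) = 0.472383,  N(d₂) = 0.302045
price = S·N(d₁) − K·e^{−rT}·N(d₂) = 32.745576 − 23.893097 = 8.852479
[asset 2 put K=50.41]
σ√T = 0.4477·√2.6632 = 0.730616
d₁ = (ln(S/K) + (r+σ²/2)T) / (σ√T) = (ln(49.09/50.41) + (0.0483+0.4477²/2)·2.6632) / 0.730616 = (-0.026534 + 0.395532) / 0.730616 = 0.505051
d₂ = d₁ − σ√T = 0.505051 − 0.730616 = -0.225565
e^{−rT} = 0.879297
N(−d₁) = 0.306762,  N(−d₂) = 0.589230
price = K·e^{−rT}·N(−d₂) − S·N(−d₁) = 26.117837 − 15.058927 = 11.058910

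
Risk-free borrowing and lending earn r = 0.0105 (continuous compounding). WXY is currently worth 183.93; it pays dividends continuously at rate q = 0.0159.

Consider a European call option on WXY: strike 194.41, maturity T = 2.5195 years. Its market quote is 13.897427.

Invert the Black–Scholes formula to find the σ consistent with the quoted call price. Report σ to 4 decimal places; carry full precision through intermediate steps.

sigma = 0.1694

At σ = 0.1694 the Black–Scholes value reproduces the quote:
σ√T = 0.1694·√2.5195 = 0.268887
d₁ = (ln(S/K) + (r−q+σ²/2)T) / (σ√T) = (ln(183.93/194.41) + (0.0105−0.0159+0.1694²/2)·2.5195) / 0.268887 = (-0.055414 + 0.022545) / 0.268887 = -0.122241
d₂ = d₁ − σ√T = -0.122241 − 0.268887 = -0.391129
e^{−rT} = 0.973892
e^{−qT} = 0.960732
N(d₁) = 0.451354,  N(d₂) = 0.347851
V = S·e^{−qT}·N(d₁) − K·e^{−rT}·N(d₂) = 79.757584 − 65.860156 = 13.897427 (matching the quote); vega is positive throughout, so no other σ reproduces this price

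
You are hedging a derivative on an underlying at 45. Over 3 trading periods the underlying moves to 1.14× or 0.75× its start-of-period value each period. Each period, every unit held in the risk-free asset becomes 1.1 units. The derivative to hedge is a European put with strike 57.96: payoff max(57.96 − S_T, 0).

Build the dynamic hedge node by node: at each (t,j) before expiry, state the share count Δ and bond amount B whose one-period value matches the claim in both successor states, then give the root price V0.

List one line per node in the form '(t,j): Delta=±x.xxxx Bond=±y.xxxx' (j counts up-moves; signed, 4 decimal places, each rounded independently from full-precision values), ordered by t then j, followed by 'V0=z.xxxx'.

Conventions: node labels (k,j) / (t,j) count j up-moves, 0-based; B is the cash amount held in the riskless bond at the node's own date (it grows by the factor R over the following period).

(0,0): Delta=-0.6697 Bond=33.4113
(1,0): Delta=-1.0000 Bond=47.9008
(1,1): Delta=-0.6448 Bond=35.4784
(2,0): Delta=-1.0000 Bond=52.6909
(2,1): Delta=-1.0000 Bond=52.6909
(2,2): Delta=-0.6181 Bond=37.4645
V0=3.2758

Risk-neutral probability p* = (R−d)/(u−d) = (1.1−0.75)/(1.14−0.75) = 0.8974.
Terminal payoffs: V(3,0)=38.9756, V(3,1)=29.1038, V(3,2)=14.0985, V(3,3)=0.0000
Node (2,0) S=25.3125: V=(p*·29.1038+(1−p*)·38.9756)/1.1=27.3784; Δ=(29.1038−38.9756)/(28.8562−18.9844)=-1.0000; B=V−Δ·S=52.6909
Node (2,1) S=38.4750: V=(p*·14.0985+(1−p*)·29.1038)/1.1=14.2159; Δ=(14.0985−29.1038)/(43.8615−28.8562)=-1.0000; B=V−Δ·S=52.6909
Node (2,2) S=58.4820: V=(p*·0.0000+(1−p*)·14.0985)/1.1=1.3145; Δ=(0.0000−14.0985)/(66.6695−43.8615)=-0.6181; B=V−Δ·S=37.4645
Node (1,0) S=33.7500: V=(p*·14.2159+(1−p*)·27.3784)/1.1=14.1508; Δ=(14.2159−27.3784)/(38.4750−25.3125)=-1.0000; B=V−Δ·S=47.9008
Node (1,1) S=51.3000: V=(p*·1.3145+(1−p*)·14.2159)/1.1=2.3980; Δ=(1.3145−14.2159)/(58.4820−38.4750)=-0.6448; B=V−Δ·S=35.4784
Node (0,0) S=45.0000: V=(p*·2.3980+(1−p*)·14.1508)/1.1=3.2758; Δ=(2.3980−14.1508)/(51.3000−33.7500)=-0.6697; B=V−Δ·S=33.4113
As a check, the time-0 holding Δ(0,0)·S0 + B(0,0) comes to 3.2758 — exactly V0.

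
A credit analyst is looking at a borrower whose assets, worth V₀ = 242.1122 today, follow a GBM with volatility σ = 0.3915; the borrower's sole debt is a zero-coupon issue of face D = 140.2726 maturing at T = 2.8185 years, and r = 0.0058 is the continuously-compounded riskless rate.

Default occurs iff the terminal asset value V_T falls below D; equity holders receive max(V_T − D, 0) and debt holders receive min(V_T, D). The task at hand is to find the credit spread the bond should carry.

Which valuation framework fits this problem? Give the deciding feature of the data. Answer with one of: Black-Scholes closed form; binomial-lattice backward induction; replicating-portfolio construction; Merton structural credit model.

Key observation: assets follow a GBM and default happens iff V_T < 140.2726; valuing claims on that split (equity as a call, risky debt as the residual) is the structural model's definition.

framework: Merton structural credit model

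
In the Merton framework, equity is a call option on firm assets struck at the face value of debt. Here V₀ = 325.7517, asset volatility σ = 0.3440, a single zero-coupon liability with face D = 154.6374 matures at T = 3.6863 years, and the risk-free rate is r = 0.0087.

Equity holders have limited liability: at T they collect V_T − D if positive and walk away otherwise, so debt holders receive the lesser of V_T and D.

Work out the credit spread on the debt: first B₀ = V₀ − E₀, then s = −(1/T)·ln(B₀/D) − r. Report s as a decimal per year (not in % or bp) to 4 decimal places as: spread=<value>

spread=0.0154

With assets at 325.7517 and a single debt payment of 154.6374 at 3.6863 years:
d₁ = [ln(V₀/D) + (r + σ²/2)T] / (σ√T)
   = [ln(325.7517/154.6374) + (0.0087 + 0.5·0.3440²)·3.6863] / (0.3440·√3.6863)
   = [0.745052 + 0.250182] / 0.660471 = 1.506855
d₂ = d₁ − σ√T = 1.506855 − 0.660471 = 0.846384
N(d₁) = 0.934076,  N(d₂) = 0.801331,  e^(−rT) = 0.968438
E₀ = V₀·N(d₁) − D·e^(−rT)·N(d₂)
   = 325.7517·0.934076 − 154.6374·0.968438·0.801331 = 184.272202
B₀ = V₀ − E₀ = 325.7517 − 184.272202 = 141.479498
spread = −(1/T)·ln(B₀/D) − r = −(1/3.6863)·ln(141.479498/154.6374) − 0.0087 = 0.01542397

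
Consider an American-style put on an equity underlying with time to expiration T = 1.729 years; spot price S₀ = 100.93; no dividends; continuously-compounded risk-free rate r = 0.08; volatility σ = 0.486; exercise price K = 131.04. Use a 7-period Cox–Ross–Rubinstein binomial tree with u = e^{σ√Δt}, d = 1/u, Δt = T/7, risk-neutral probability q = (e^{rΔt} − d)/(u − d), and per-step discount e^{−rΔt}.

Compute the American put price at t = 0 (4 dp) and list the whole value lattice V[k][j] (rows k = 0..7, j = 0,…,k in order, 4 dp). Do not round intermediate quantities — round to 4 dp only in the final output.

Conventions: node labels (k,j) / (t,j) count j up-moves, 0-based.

price = 38.1291
tree:
38.1291
52.1443 24.5782
68.7780 36.3479 12.8896
82.1382 51.7676 21.2067 4.4441
92.6316 68.7780 33.8628 8.4210 0.3344
100.8733 82.1382 51.7676 15.9350 0.6569 0.0000
107.3465 92.6316 68.7780 30.1100 1.2906 0.0000 0.0000
112.4307 100.8733 82.1382 51.7676 2.5354 0.0000 0.0000 0.0000

Δt=0.24700, u=1.27321, d=0.78542, q=0.48082, disc=e^(-rΔt)=0.98043
k=7 terminal: V=max(K-S,0) → 112.4307 100.8733 82.1382 51.7676 2.5354 0.0000 0.0000 0.0000
k=6: j=0 S=23.6935 intr=107.3465 cont=104.7825 V=107.3465[EX]; j=1 S=38.4084 intr=92.6316 cont=90.0676 V=92.6316[EX]; j=2 S=62.2620 intr=68.7780 cont=66.2140 V=68.7780[EX]; j=3 S=100.9300 intr=30.1100 cont=27.5461 V=30.1100[EX]; j=4 S=163.6128 intr=0.0000 cont=1.2906 V=1.2906[hold]; j=5 S=265.2248 intr=0.0000 cont=0.0000 V=0.0000[hold]; j=6 S=429.9431 intr=0.0000 cont=0.0000 V=0.0000[hold]
k=5: j=0 S=30.1667 intr=100.8733 cont=98.3093 V=100.8733[EX]; j=1 S=48.9018 intr=82.1382 cont=79.5743 V=82.1382[EX]; j=2 S=79.2724 intr=51.7676 cont=49.2037 V=51.7676[EX]; j=3 S=128.5046 intr=2.5354 cont=15.9350 V=15.9350[hold]; j=4 S=208.3126 intr=0.0000 cont=0.6569 V=0.6569[hold]; j=5 S=337.6856 intr=0.0000 cont=0.0000 V=0.0000[hold]
k=4: j=0 S=38.4084 intr=92.6316 cont=90.0676 V=92.6316[EX]; j=1 S=62.2620 intr=68.7780 cont=66.2140 V=68.7780[EX]; j=2 S=100.9300 intr=30.1100 cont=33.8628 V=33.8628[hold]; j=3 S=163.6128 intr=0.0000 cont=8.4210 V=8.4210[hold]; j=4 S=265.2248 intr=0.0000 cont=0.3344 V=0.3344[hold]
k=3: j=0 S=48.9018 intr=82.1382 cont=79.5743 V=82.1382[EX]; j=1 S=79.2724 intr=51.7676 cont=50.9728 V=51.7676[EX]; j=2 S=128.5046 intr=2.5354 cont=21.2067 V=21.2067[hold]; j=3 S=208.3126 intr=0.0000 cont=4.4441 V=4.4441[hold]
k=2: j=0 S=62.2620 intr=68.7780 cont=66.2140 V=68.7780[EX]; j=1 S=100.9300 intr=30.1100 cont=36.3479 V=36.3479[hold]; j=2 S=163.6128 intr=0.0000 cont=12.8896 V=12.8896[hold]
k=1: j=0 S=79.2724 intr=51.7676 cont=52.1443 V=52.1443[hold]; j=1 S=128.5046 intr=2.5354 cont=24.5782 V=24.5782[hold]
k=0: j=0 S=100.9300 intr=30.1100 cont=38.1291 V=38.1291[hold]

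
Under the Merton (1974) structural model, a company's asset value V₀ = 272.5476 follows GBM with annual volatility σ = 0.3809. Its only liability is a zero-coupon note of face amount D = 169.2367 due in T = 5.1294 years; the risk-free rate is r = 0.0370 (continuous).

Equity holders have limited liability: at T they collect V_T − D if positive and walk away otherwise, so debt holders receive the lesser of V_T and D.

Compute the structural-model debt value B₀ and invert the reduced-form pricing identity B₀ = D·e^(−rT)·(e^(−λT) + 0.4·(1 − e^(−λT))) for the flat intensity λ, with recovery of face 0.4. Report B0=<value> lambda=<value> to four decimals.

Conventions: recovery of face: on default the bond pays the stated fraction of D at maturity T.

B0=119.8393 lambda=0.0535

Apply the equity-as-call identities (strike 169.2367, horizon 5.1294 years):
d₁ = [ln(V₀/D) + (r + σ²/2)T] / (σ√T)
   = [ln(272.5476/169.2367) + (0.0370 + 0.5·0.3809²)·5.1294] / (0.3809·√5.1294)
   = [0.476515 + 0.561887] / 0.862669 = 1.203708
d₂ = d₁ − σ√T = 1.203708 − 0.862669 = 0.341039
N(d₁) = 0.885649,  N(d₂) = 0.633463,  e^(−rT) = 0.827135
E₀ = V₀·N(d₁) − D·e^(−rT)·N(d₂)
   = 272.5476·0.885649 − 169.2367·0.827135·0.633463 = 152.708346
B₀ = V₀ − E₀ = 272.5476 − 152.708346 = 119.839254
e^(−λT) = (B₀·e^(rT)/D − 0.4)/(1 − 0.4) = (119.8393·1.208993/169.2367 − 0.4)/0.6 = 0.76017985
λ = −ln(0.76017985)/5.1294 = 0.053457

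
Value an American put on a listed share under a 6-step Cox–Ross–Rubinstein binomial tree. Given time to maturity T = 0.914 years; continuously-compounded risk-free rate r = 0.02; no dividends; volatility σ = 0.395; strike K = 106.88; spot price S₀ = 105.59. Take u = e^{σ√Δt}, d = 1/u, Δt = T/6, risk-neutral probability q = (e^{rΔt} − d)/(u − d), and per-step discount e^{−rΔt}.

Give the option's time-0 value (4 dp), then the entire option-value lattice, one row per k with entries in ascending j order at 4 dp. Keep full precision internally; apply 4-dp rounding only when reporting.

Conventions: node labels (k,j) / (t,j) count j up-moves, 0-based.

price = 15.3312
tree:
15.3312
22.0298 7.9188
30.5201 12.6514 2.6630
40.3895 19.6504 4.8848 0.1888
49.8891 29.3064 8.9496 0.3583 0.0000
58.0315 40.3895 16.3759 0.6798 0.0000 0.0000
65.0106 49.8891 29.3064 1.2900 0.0000 0.0000 0.0000

Δt=0.15233  u=1.16669  d=0.85713  q=0.47139  discount=0.99696
step 6 (expiry): payoffs max(K−S,0) = 65.0106 49.8891 29.3064 1.2900 0.0000 0.0000 0.0000
k=5: (k=5,j=0): S=48.8485, K−S=58.0315, hold=57.7064 ⇒ V=58.0315 exercise | (k=5,j=1): S=66.4905, K−S=40.3895, hold=40.0644 ⇒ V=40.3895 exercise | (k=5,j=2): S=90.5041, K−S=16.3759, hold=16.0507 ⇒ V=16.3759 exercise | (k=5,j=3): S=123.1905, K−S=0.0000, hold=0.6798 ⇒ V=0.6798 continue | (k=5,j=4): S=167.6818, K−S=0.0000, hold=0.0000 ⇒ V=0.0000 continue | (k=5,j=5): S=228.2415, K−S=0.0000, hold=0.0000 ⇒ V=0.0000 continue
k=4: (k=4,j=0): S=56.9909, K−S=49.8891, hold=49.5640 ⇒ V=49.8891 exercise | (k=4,j=1): S=77.5736, K−S=29.3064, hold=28.9812 ⇒ V=29.3064 exercise | (k=4,j=2): S=105.5900, K−S=1.2900, hold=8.9496 ⇒ V=8.9496 continue | (k=4,j=3): S=143.7247, K−S=0.0000, hold=0.3583 ⇒ V=0.3583 continue | (k=4,j=4): S=195.6322, K−S=0.0000, hold=0.0000 ⇒ V=0.0000 continue
k=3: (k=3,j=0): S=66.4905, K−S=40.3895, hold=40.0644 ⇒ V=40.3895 exercise | (k=3,j=1): S=90.5041, K−S=16.3759, hold=19.6504 ⇒ V=19.6504 continue | (k=3,j=2): S=123.1905, K−S=0.0000, hold=4.8848 ⇒ V=4.8848 continue | (k=3,j=3): S=167.6818, K−S=0.0000, hold=0.1888 ⇒ V=0.1888 continue
k=2: (k=2,j=0): S=77.5736, K−S=29.3064, hold=30.5201 ⇒ V=30.5201 continue | (k=2,j=1): S=105.5900, K−S=1.2900, hold=12.6514 ⇒ V=12.6514 continue | (k=2,j=2): S=143.7247, K−S=0.0000, hold=2.6630 ⇒ V=2.6630 continue
k=1: (k=1,j=0): S=90.5041, K−S=16.3759, hold=22.0298 ⇒ V=22.0298 continue | (k=1,j=1): S=123.1905, K−S=0.0000, hold=7.9188 ⇒ V=7.9188 continue
k=0: (k=0,j=0): S=105.5900, K−S=1.2900, hold=15.3312 ⇒ V=15.3312 continue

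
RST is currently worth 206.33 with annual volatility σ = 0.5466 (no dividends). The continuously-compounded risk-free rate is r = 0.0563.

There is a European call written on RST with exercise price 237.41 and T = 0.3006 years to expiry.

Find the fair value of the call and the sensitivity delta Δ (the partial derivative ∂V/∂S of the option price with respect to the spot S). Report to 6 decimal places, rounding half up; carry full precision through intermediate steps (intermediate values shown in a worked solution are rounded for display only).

σ√T = 0.5466·√0.3006 = 0.299684
d₁ = (ln(S/K) + (r+σ²/2)T) / (σ√T) = (ln(206.33/237.41) + (0.0563+0.5466²/2)·0.3006) / 0.299684 = (-0.140312 + 0.061829) / 0.299684 = -0.261884
d₂ = d₁ − σ√T = -0.261884 − 0.299684 = -0.561569
e^{−rT} = 0.983219
N(d₁) = 0.396705,  N(d₂) = 0.287205
Call price V = S·N(d₁) − K·e^{−rT}·N(d₂) = 81.852211 − 67.041087 = 14.811123
Δ = N(d₁) = 0.396705

price = 14.811123
Δ = 0.396705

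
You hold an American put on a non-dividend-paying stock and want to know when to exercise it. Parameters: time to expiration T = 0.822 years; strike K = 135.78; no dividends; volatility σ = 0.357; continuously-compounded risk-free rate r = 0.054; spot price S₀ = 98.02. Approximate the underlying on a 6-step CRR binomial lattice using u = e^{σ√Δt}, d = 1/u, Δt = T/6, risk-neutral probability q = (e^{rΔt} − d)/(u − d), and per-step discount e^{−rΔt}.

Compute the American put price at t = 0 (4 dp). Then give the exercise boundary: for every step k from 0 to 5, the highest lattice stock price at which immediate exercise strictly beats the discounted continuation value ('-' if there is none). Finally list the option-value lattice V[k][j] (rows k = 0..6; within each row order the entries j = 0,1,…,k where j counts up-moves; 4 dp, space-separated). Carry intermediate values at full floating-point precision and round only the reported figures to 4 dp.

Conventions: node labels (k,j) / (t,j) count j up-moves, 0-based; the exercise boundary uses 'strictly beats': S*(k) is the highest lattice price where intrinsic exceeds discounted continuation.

params: Δt=0.13700 u=1.14127 d=0.87622 q=0.49503 e^(-rΔt)=0.99263
t_6 payoffs: 91.4198 78.0014 60.5240 37.7600 8.1101 0.0000 0.0000
t_5: node(5,0) S=50.6268 payoff=85.1532 vs cont=84.1524 → 85.1532 [stop]  node(5,1) S=65.9408 payoff=69.8392 vs cont=68.8384 → 69.8392 [stop]  node(5,2) S=85.8871 payoff=49.8929 vs cont=48.8921 → 49.8929 [stop]  node(5,3) S=111.8669 payoff=23.9131 vs cont=22.9123 → 23.9131 [stop]  node(5,4) S=145.7053 payoff=0.0000 vs cont=4.0652 → 4.0652 [wait]  node(5,5) S=189.7795 payoff=0.0000 vs cont=0.0000 → 0.0000 [wait]  ⇒ S*(5)=111.8669
t_4: node(4,0) S=57.7786 payoff=78.0014 vs cont=77.0006 → 78.0014 [stop]  node(4,1) S=75.2560 payoff=60.5240 vs cont=59.5232 → 60.5240 [stop]  node(4,2) S=98.0200 payoff=37.7600 vs cont=36.7592 → 37.7600 [stop]  node(4,3) S=127.6699 payoff=8.1101 vs cont=13.9840 → 13.9840 [wait]  node(4,4) S=166.2885 payoff=0.0000 vs cont=2.0377 → 2.0377 [wait]  ⇒ S*(4)=98.0200
t_3: node(3,0) S=65.9408 payoff=69.8392 vs cont=68.8384 → 69.8392 [stop]  node(3,1) S=85.8871 payoff=49.8929 vs cont=48.8921 → 49.8929 [stop]  node(3,2) S=111.8669 payoff=23.9131 vs cont=25.7986 → 25.7986 [wait]  node(3,3) S=145.7053 payoff=0.0000 vs cont=8.0107 → 8.0107 [wait]  ⇒ S*(3)=85.8871
t_2: node(2,0) S=75.2560 payoff=60.5240 vs cont=59.5232 → 60.5240 [stop]  node(2,1) S=98.0200 payoff=37.7600 vs cont=37.6857 → 37.7600 [stop]  node(2,2) S=127.6699 payoff=8.1101 vs cont=16.8678 → 16.8678 [wait]  ⇒ S*(2)=98.0200
t_1: node(1,0) S=85.8871 payoff=49.8929 vs cont=48.8921 → 49.8929 [stop]  node(1,1) S=111.8669 payoff=23.9131 vs cont=27.2157 → 27.2157 [wait]  ⇒ S*(1)=85.8871
t_0: node(0,0) S=98.0200 payoff=37.7600 vs cont=38.3820 → 38.3820 [wait]  ⇒ S*(0)=-

price = 38.3820
boundary = - 85.8871 98.0200 85.8871 98.0200 111.8669
tree:
38.3820
49.8929 27.2157
60.5240 37.7600 16.8678
69.8392 49.8929 25.7986 8.0107
78.0014 60.5240 37.7600 13.9840 2.0377
85.1532 69.8392 49.8929 23.9131 4.0652 0.0000
91.4198 78.0014 60.5240 37.7600 8.1101 0.0000 0.0000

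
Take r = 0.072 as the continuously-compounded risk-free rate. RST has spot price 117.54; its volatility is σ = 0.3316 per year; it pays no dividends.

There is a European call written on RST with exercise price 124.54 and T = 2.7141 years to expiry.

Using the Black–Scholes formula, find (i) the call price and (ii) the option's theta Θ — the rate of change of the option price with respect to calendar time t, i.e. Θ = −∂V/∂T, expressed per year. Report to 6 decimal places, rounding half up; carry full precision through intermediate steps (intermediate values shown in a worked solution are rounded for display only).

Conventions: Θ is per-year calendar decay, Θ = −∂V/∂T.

price = 31.956016
Θ = -7.736570

σ√T = 0.3316·√2.7141 = 0.546295
d₁ = (ln(S/K) + (r+σ²/2)T) / (σ√T) = (ln(117.54/124.54) + (0.072+0.3316²/2)·2.7141) / 0.546295 = (-0.057848 + 0.344634) / 0.546295 = 0.524966
d₂ = d₁ − σ√T = 0.524966 − 0.546295 = -0.021330
e^{−rT} = 0.822493
N(d₁) = 0.700196,  N(d₂) = 0.491491
Call price V = S·N(d₁) − K·e^{−rT}·N(d₂) = 82.301090 − 50.345073 = 31.956016
φ(d₁) = (1/√(2π))·e^{−d₁²/2} = 0.347590
Θ = −S·φ(d₁)·σ/(2√T) − r·K·e^{−rT}·N(d₂) = −4.111724 − 3.624845 = -7.736570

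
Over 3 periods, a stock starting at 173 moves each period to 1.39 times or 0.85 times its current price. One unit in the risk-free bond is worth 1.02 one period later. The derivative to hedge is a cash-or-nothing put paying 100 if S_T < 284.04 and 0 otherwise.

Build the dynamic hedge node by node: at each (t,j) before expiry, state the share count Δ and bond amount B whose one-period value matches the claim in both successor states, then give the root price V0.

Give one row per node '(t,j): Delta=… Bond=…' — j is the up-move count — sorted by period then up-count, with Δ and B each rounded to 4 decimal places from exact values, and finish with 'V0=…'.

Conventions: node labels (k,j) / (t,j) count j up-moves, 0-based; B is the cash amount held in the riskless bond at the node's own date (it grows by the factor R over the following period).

(0,0): Delta=-0.4439 Bond=148.8839
(1,0): Delta=-0.3887 Bond=143.7468
(1,1): Delta=-0.5173 Bond=169.5230
(2,0): Delta=0.0000 Bond=98.0392
(2,1): Delta=-0.9060 Bond=252.3602
(2,2): Delta=0.0000 Bond=0.0000
V0=72.0949

Under the risk-neutral measure, an up-move has probability p* = (R−d)/(u−d) = 0.3148 and values discount at R = 1.02.
At maturity the claim pays: V(3,0)=100.0000, V(3,1)=100.0000, V(3,2)=0.0000, V(3,3)=0.0000
  t=2,j=0: stock 124.9925 → up 173.7396 (V=100.0000), down 106.2436 (V=100.0000). Price 98.0392; hedge Δ=0.0000, bond B=98.0392.
  t=2,j=1: stock 204.3995 → up 284.1153 (V=0.0000), down 173.7396 (V=100.0000). Price 67.1750; hedge Δ=-0.9060, bond B=252.3602.
  t=2,j=2: stock 334.2533 → up 464.6121 (V=0.0000), down 284.1153 (V=0.0000). Price 0.0000; hedge Δ=0.0000, bond B=0.0000.
  t=1,j=0: stock 147.0500 → up 204.3995 (V=67.1750), down 124.9925 (V=98.0392). Price 86.5909; hedge Δ=-0.3887, bond B=143.7468.
  t=1,j=1: stock 240.4700 → up 334.2533 (V=0.0000), down 204.3995 (V=67.1750). Price 45.1248; hedge Δ=-0.5173, bond B=169.5230.
  t=0,j=0: stock 173.0000 → up 240.4700 (V=45.1248), down 147.0500 (V=86.5909). Price 72.0949; hedge Δ=-0.4439, bond B=148.8839.
Sanity check at the root: Δ(0,0)·S0 + B(0,0) reproduces V0 = 72.0949.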